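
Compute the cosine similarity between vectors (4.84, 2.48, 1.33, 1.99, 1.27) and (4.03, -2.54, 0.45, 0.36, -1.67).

With u = (4.84, 2.48, 1.33, 1.99, 1.27), v = (4.03, -2.54, 0.45, 0.36, -1.67):
u·v = 4.84·4.03 + 2.48·(-2.54) + 1.33·0.45 + 1.99·0.36 + 1.27·(-1.67) = 19.5052 + (-6.2992) + 0.5985 + 0.7164 + (-2.1209) = 12.4.
|u| = √(4.84² + 2.48² + 1.33² + 1.99² + 1.27²) = √(23.4256 + 6.1504 + 1.7689 + 3.9601 + 1.6129) = √36.9179, |v| = √(4.03² + (-2.54)² + 0.45² + 0.36² + (-1.67)²) = √(16.2409 + 6.4516 + 0.2025 + 0.1296 + 2.7889) = √25.8135.
cos θ = (u·v)/(|u||v|) = 12.4/(√36.9179·√25.8135) ≈ 0.4017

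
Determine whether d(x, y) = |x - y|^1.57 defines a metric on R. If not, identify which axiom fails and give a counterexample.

No. d(x,y) = |x-y|^1.57 fails the triangle inequality since p = 1.57 > 1. Counterexample: x = -3, y = 6, z = 8. d(x,z) = |-3 - 8|^1.57 = 11^1.57 ≈ 43.1506, but d(x,y) + d(y,z) = 9^1.57 + 2^1.57 ≈ 31.4891 + 2.969 = 34.4581. Since 43.1506 > 34.4581, the triangle inequality is violated.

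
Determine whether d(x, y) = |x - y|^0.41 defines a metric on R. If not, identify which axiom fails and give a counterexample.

Yes. With 0 < p = 0.41 ≤ 1, d(x,y) = |x-y|^0.41 is a metric on R. Non-negativity and symmetry are immediate; |x-y|^0.41 = 0 ⟺ |x-y| = 0 ⟺ x = y. For the triangle inequality, the function t ↦ t^0.41 is subadditive on [0,∞) when p ≤ 1, so |x-z|^0.41 ≤ (|x-y| + |y-z|)^0.41 ≤ |x-y|^0.41 + |y-z|^0.41.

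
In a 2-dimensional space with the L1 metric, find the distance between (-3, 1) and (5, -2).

Σ|x_i - y_i| = |-3 - 5| + |1 - (-2)| = 8 + 3 = 11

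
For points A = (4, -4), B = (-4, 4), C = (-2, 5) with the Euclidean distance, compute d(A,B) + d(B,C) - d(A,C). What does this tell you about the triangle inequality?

d(A,B) = √(8² + 8²) = √128 ≈ 11.3137, d(B,C) = √(2² + 1²) = √5 ≈ 2.2361, d(A,C) = √(6² + 9²) = √117 ≈ 10.8167.
d(A,B) + d(B,C) - d(A,C) = 11.3137 + 2.2361 - 10.8167 = 13.5498 - 10.8167 = 2.7331 (to 4 decimal places). This is ≥ 0, so the triangle inequality holds for these points.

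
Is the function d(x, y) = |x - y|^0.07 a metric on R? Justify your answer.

Yes. With 0 < p = 0.07 ≤ 1, d(x,y) = |x-y|^0.07 is a metric on R. Non-negativity and symmetry are immediate; |x-y|^0.07 = 0 ⟺ |x-y| = 0 ⟺ x = y. For the triangle inequality, the function t ↦ t^0.07 is subadditive on [0,∞) when p ≤ 1, so |x-z|^0.07 ≤ (|x-y| + |y-z|)^0.07 ≤ |x-y|^0.07 + |y-z|^0.07.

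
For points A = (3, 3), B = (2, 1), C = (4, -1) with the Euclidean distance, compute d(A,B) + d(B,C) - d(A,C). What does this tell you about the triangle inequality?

d(A,B) = √(1² + 2²) = √5 ≈ 2.2361, d(B,C) = √(2² + 2²) = √8 ≈ 2.8284, d(A,C) = √(1² + 4²) = √17 ≈ 4.1231.
d(A,B) + d(B,C) - d(A,C) = 2.2361 + 2.8284 - 4.1231 = 5.0645 - 4.1231 = 0.9414 (to 4 decimal places). This is ≥ 0, so the triangle inequality holds for these points.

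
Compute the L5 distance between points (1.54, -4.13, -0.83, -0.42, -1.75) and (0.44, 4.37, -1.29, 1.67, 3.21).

(Σ|x_i - y_i|^5)^(1/5) = (|1.54 - 0.44|^5 + |-4.13 - 4.37|^5 + |-0.83 - (-1.29)|^5 + |-0.42 - 1.67|^5 + |-1.75 - 3.21|^5)^(1/5)
= (1.1^5 + 8.5^5 + 0.46^5 + 2.09^5 + 4.96^5)^(1/5) ≈ (1.6105 + 44370.5312 + 0.0206 + 39.8778 + 3001.9841)^(1/5) = (47414.0242)^(1/5) ≈ 8.6135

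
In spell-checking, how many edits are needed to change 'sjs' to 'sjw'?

Let D[i][j] be the edit distance between the first i characters of 'sjs' and the first j characters of 'sjw', with D[i][0] = i, D[0][j] = j, and D[i][j] = D[i-1][j-1] if the characters match, else 1 + min(D[i-1][j], D[i][j-1], D[i-1][j-1]). Filling the table (rows: prefixes of 'sjs', columns: prefixes of 'sjw'):
     ε  s  j  w
  ε  0  1  2  3
  s  1  0  1  2
  j  2  1  0  1
  s  3  2  1  1
The bottom-right entry gives D[3][3] = 1, so no sequence of fewer than 1 edit works. Backtracking through the table gives one optimal edit sequence (1 edit):
  sjs → sjw (sub s→w @3)
Edit distance = 1.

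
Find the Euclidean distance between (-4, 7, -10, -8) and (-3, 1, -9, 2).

√(Σ(x_i - y_i)²) = √((-4 - (-3))² + (7 - 1)² + (-10 - (-9))² + (-8 - 2)²)
= √((-1)² + 6² + (-1)² + (-10)²) = √(1 + 36 + 1 + 100) = √138 ≈ 11.7473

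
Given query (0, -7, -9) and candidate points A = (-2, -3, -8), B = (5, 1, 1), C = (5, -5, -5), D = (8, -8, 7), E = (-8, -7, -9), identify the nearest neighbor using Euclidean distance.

Distances: d(A) ≈ 4.5826, d(B) ≈ 13.7477, d(C) ≈ 6.7082, d(D) ≈ 17.9165, d(E) = 8. Nearest: A = (-2, -3, -8) with distance 4.5826.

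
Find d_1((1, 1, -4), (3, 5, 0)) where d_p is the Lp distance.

Σ|x_i - y_i| = |1 - 3| + |1 - 5| + |-4 - 0| = 2 + 4 + 4 = 10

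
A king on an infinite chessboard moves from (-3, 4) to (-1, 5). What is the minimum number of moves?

max(|x_i - y_i|) = max(|-3 - (-1)|, |4 - 5|) = max(2, 1) = 2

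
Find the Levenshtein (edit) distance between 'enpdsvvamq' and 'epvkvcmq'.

Let D[i][j] be the edit distance between the first i characters of 'enpdsvvamq' and the first j characters of 'epvkvcmq', with D[i][0] = i, D[0][j] = j, and D[i][j] = D[i-1][j-1] if the characters match, else 1 + min(D[i-1][j], D[i][j-1], D[i-1][j-1]). Filling the table (rows: prefixes of 'enpdsvvamq', columns: prefixes of 'epvkvcmq'):
     ε  e  p  v  k  v  c  m  q
  ε  0  1  2  3  4  5  6  7  8
  e  1  0  1  2  3  4  5  6  7
  n  2  1  1  2  3  4  5  6  7
  p  3  2  1  2  3  4  5  6  7
  d  4  3  2  2  3  4  5  6  7
  s  5  4  3  3  3  4  5  6  7
  v  6  5  4  3  4  3  4  5  6
  v  7  6  5  4  4  4  4  5  6
  a  8  7  6  5  5  5  5  5  6
  m  9  8  7  6  6  6  6  5  6
  q 10  9  8  7  7  7  7  6  5
The bottom-right entry gives D[10][8] = 5, so no sequence of fewer than 5 edits works. Backtracking through the table gives one optimal edit sequence (5 edits):
  enpdsvvamq → epdsvvamq (del n @2)
  epdsvvamq → epsvvamq (del d @3)
  epsvvamq → epvvvamq (sub s→v @3)
  epvvvamq → epvkvamq (sub v→k @4)
  epvkvamq → epvkvcmq (sub a→c @6)
Edit distance = 5.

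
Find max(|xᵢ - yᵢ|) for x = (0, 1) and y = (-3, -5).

max(|x_i - y_i|) = max(|0 - (-3)|, |1 - (-5)|) = max(3, 6) = 6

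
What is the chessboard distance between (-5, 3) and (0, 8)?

max(|x_i - y_i|) = max(|-5 - 0|, |3 - 8|) = max(5, 5) = 5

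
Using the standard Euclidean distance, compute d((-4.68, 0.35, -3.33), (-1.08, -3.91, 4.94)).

(Σ|x_i - y_i|^2)^(1/2) = (|-4.68 - (-1.08)|^2 + |0.35 - (-3.91)|^2 + |-3.33 - 4.94|^2)^(1/2)
= (3.6^2 + 4.26^2 + 8.27^2)^(1/2) = (12.96 + 18.1476 + 68.3929)^(1/2) = (99.5005)^(1/2) ≈ 9.975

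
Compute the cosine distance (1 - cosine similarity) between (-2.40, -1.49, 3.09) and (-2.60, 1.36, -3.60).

With u = (-2.40, -1.49, 3.09), v = (-2.60, 1.36, -3.60):
u·v = (-2.4)·(-2.6) + (-1.49)·1.36 + 3.09·(-3.6) = 6.24 + (-2.0264) + (-11.124) = -6.9104.
|u| = √((-2.4)² + (-1.49)² + 3.09²) = √(5.76 + 2.2201 + 9.5481) = √17.5282, |v| = √((-2.6)² + 1.36² + (-3.6)²) = √(6.76 + 1.8496 + 12.96) = √21.5696.
cos θ = (u·v)/(|u||v|) = -6.9104/(√17.5282·√21.5696) ≈ -0.3554
Cosine distance = 1 - cos θ ≈ 1 - (-0.3554) = 1.3554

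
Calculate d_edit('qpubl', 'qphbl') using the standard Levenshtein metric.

Let D[i][j] be the edit distance between the first i characters of 'qpubl' and the first j characters of 'qphbl', with D[i][0] = i, D[0][j] = j, and D[i][j] = D[i-1][j-1] if the characters match, else 1 + min(D[i-1][j], D[i][j-1], D[i-1][j-1]). Filling the table (rows: prefixes of 'qpubl', columns: prefixes of 'qphbl'):
     ε  q  p  h  b  l
  ε  0  1  2  3  4  5
  q  1  0  1  2  3  4
  p  2  1  0  1  2  3
  u  3  2  1  1  2  3
  b  4  3  2  2  1  2
  l  5  4  3  3  2  1
The bottom-right entry gives D[5][5] = 1, so no sequence of fewer than 1 edit works. Backtracking through the table gives one optimal edit sequence (1 edit):
  qpubl → qphbl (sub u→h @3)
Edit distance = 1.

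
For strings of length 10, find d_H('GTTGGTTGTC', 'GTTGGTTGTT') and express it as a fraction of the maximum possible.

Differing positions: 10. Hamming distance = 1. The maximum possible Hamming distance for length-10 strings is 10, so d_H/10 = 1/10 = 0.1.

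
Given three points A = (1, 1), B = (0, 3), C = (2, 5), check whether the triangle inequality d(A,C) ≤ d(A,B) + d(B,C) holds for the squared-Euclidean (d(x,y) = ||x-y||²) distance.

d(A,B) = 1² + 2² = 5, d(B,C) = 2² + 2² = 8, d(A,C) = 1² + 4² = 17.
d(A,C) = 17 > 5 + 8 = 13. Triangle inequality is VIOLATED. (Squared-Euclidean is not a metric — this is a counterexample.)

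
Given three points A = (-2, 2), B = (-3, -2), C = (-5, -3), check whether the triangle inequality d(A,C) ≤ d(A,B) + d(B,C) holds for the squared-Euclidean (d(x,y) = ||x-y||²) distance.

d(A,B) = 1² + 4² = 17, d(B,C) = 2² + 1² = 5, d(A,C) = 3² + 5² = 34.
d(A,C) = 34 > 17 + 5 = 22. Triangle inequality is VIOLATED. (Squared-Euclidean is not a metric — this is a counterexample.)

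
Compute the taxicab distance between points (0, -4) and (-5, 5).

Σ|x_i - y_i| = |0 - (-5)| + |-4 - 5| = 5 + 9 = 14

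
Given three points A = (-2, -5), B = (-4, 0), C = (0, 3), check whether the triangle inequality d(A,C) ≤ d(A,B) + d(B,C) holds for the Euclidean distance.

d(A,B) = √(2² + 5²) = √29 ≈ 5.3852, d(B,C) = √(4² + 3²) = √25 = 5, d(A,C) = √(2² + 8²) = √68 ≈ 8.2462.
d(A,C) ≈ 8.2462 ≤ 5.3852 + 5 = 10.3852. Triangle inequality is satisfied.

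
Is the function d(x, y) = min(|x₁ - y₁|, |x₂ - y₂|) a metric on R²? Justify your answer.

No. d fails identity of indiscernibles: take x = (-1, 0) and y = (-1, 9). Then d(x,y) = min(|-1 - (-1)|, |0 - 9|) = min(0, 9) = 0, yet x ≠ y.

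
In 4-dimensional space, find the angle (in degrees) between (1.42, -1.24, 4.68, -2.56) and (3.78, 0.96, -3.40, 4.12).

With u = (1.42, -1.24, 4.68, -2.56), v = (3.78, 0.96, -3.40, 4.12):
u·v = 1.42·3.78 + (-1.24)·0.96 + 4.68·(-3.4) + (-2.56)·4.12 = 5.3676 + (-1.1904) + (-15.912) + (-10.5472) = -22.282.
|u| = √(1.42² + (-1.24)² + 4.68² + (-2.56)²) = √(2.0164 + 1.5376 + 21.9024 + 6.5536) = √32.01, |v| = √(3.78² + 0.96² + (-3.4)² + 4.12²) = √(14.2884 + 0.9216 + 11.56 + 16.9744) = √43.7444.
cos θ = (u·v)/(|u||v|) = -22.282/(√32.01·√43.7444) ≈ -0.595457
θ = arccos(-0.595457) ≈ 126.55°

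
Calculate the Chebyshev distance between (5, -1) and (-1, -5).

max(|x_i - y_i|) = max(|5 - (-1)|, |-1 - (-5)|) = max(6, 4) = 6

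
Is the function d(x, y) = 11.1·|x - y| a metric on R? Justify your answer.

Yes. Since |x - y| is a metric on R and 11.1 > 0, the positive scalar multiple 11.1·|x - y| is also a metric: scaling by a positive constant preserves non-negativity, identity (d=0 ⟺ |x-y|=0 ⟺ x=y), symmetry, and the triangle inequality.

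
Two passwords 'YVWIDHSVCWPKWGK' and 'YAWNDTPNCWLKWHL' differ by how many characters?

Differing positions: 2, 4, 6, 7, 8, 11, 14, 15. Hamming distance = 8.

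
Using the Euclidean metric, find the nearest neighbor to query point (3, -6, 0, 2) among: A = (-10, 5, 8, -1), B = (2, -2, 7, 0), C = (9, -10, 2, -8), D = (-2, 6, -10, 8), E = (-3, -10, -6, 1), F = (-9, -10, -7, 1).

Distances: d(A) ≈ 19.0526, d(B) ≈ 8.3666, d(C) ≈ 12.49, d(D) ≈ 17.4642, d(E) ≈ 9.434, d(F) ≈ 14.4914. Nearest: B = (2, -2, 7, 0) with distance 8.3666.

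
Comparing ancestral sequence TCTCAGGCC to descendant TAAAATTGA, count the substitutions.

Differing positions: 2, 3, 4, 6, 7, 8, 9. Hamming distance = 7.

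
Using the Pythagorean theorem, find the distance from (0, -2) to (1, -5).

√(Σ(x_i - y_i)²) = √((0 - 1)² + (-2 - (-5))²)
= √((-1)² + 3²) = √(1 + 9) = √10 ≈ 3.1623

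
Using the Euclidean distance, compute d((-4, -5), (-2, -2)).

(Σ|x_i - y_i|^2)^(1/2) = (|-4 - (-2)|^2 + |-5 - (-2)|^2)^(1/2)
= (2^2 + 3^2)^(1/2) = (4 + 9)^(1/2) = (13)^(1/2) ≈ 3.6056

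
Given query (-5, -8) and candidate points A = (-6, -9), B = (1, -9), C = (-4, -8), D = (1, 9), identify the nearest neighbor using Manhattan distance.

Distances: d(A) = 2, d(B) = 7, d(C) = 1, d(D) = 23. Nearest: C = (-4, -8) with distance 1.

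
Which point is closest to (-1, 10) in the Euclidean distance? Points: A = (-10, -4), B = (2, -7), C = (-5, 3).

Distances: d(A) ≈ 16.6433, d(B) ≈ 17.2627, d(C) ≈ 8.0623. Nearest: C = (-5, 3) with distance 8.0623.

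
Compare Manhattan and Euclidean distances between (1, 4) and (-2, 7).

L1 = |1 - (-2)| + |4 - 7| = 3 + 3 = 6
L2 = √(3² + 3²) = √18 ≈ 4.2426
L1 ≥ L2 always (equality iff movement is along one axis); L1 > L2 here.
Ratio L1/L2 = 6/√18 ≈ 1.4142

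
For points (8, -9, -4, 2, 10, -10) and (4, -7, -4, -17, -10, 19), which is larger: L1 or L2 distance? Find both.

L1 = |8 - 4| + |-9 - (-7)| + |-4 - (-4)| + |2 - (-17)| + |10 - (-10)| + |-10 - 19| = 4 + 2 + 0 + 19 + 20 + 29 = 74
L2 = √(4² + 2² + 0² + 19² + 20² + 29²) = √1622 ≈ 40.2741
L1 ≥ L2 always (equality iff movement is along one axis); L1 > L2 here.
Ratio L1/L2 = 74/√1622 ≈ 1.8374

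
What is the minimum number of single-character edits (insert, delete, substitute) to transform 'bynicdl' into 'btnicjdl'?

Let D[i][j] be the edit distance between the first i characters of 'bynicdl' and the first j characters of 'btnicjdl', with D[i][0] = i, D[0][j] = j, and D[i][j] = D[i-1][j-1] if the characters match, else 1 + min(D[i-1][j], D[i][j-1], D[i-1][j-1]). Filling the table (rows: prefixes of 'bynicdl', columns: prefixes of 'btnicjdl'):
     ε  b  t  n  i  c  j  d  l
  ε  0  1  2  3  4  5  6  7  8
  b  1  0  1  2  3  4  5  6  7
  y  2  1  1  2  3  4  5  6  7
  n  3  2  2  1  2  3  4  5  6
  i  4  3  3  2  1  2  3  4  5
  c  5  4  4  3  2  1  2  3  4
  d  6  5  5  4  3  2  2  2  3
  l  7  6  6  5  4  3  3  3  2
The bottom-right entry gives D[7][8] = 2, so no sequence of fewer than 2 edits works. Backtracking through the table gives one optimal edit sequence (2 edits):
  bynicdl → btnicdl (sub y→t @2)
  btnicdl → btnicjdl (ins j @6)
Edit distance = 2.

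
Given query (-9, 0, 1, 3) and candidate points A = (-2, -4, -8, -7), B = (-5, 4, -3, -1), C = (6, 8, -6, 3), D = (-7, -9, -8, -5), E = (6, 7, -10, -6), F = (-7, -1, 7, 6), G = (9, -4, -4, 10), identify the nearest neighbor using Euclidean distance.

Distances: d(A) ≈ 15.6844, d(B) = 8, d(C) ≈ 18.3848, d(D) ≈ 15.1658, d(E) ≈ 21.8174, d(F) ≈ 7.0711, d(G) ≈ 20.347. Nearest: F = (-7, -1, 7, 6) with distance 7.0711.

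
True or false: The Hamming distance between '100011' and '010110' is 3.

Differing positions: 1, 2, 4, 6. Hamming distance = 4, so the claim that d_H = 3 is false.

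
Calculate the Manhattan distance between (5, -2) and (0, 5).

Σ|x_i - y_i| = |5 - 0| + |-2 - 5| = 5 + 7 = 12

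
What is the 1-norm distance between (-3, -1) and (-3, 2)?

Σ|x_i - y_i| = |-3 - (-3)| + |-1 - 2| = 0 + 3 = 3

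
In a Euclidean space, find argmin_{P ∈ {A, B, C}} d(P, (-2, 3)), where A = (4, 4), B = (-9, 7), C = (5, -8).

Distances: d(A) ≈ 6.0828, d(B) ≈ 8.0623, d(C) ≈ 13.0384. Nearest: A = (4, 4) with distance 6.0828.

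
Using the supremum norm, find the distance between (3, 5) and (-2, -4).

max(|x_i - y_i|) = max(|3 - (-2)|, |5 - (-4)|) = max(5, 9) = 9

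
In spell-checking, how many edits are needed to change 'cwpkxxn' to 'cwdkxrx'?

Let D[i][j] be the edit distance between the first i characters of 'cwpkxxn' and the first j characters of 'cwdkxrx', with D[i][0] = i, D[0][j] = j, and D[i][j] = D[i-1][j-1] if the characters match, else 1 + min(D[i-1][j], D[i][j-1], D[i-1][j-1]). Filling the table (rows: prefixes of 'cwpkxxn', columns: prefixes of 'cwdkxrx'):
     ε  c  w  d  k  x  r  x
  ε  0  1  2  3  4  5  6  7
  c  1  0  1  2  3  4  5  6
  w  2  1  0  1  2  3  4  5
  p  3  2  1  1  2  3  4  5
  k  4  3  2  2  1  2  3  4
  x  5  4  3  3  2  1  2  3
  x  6  5  4  4  3  2  2  2
  n  7  6  5  5  4  3  3  3
The bottom-right entry gives D[7][7] = 3, so no sequence of fewer than 3 edits works. Backtracking through the table gives one optimal edit sequence (3 edits):
  cwpkxxn → cwdkxxn (sub p→d @3)
  cwdkxxn → cwdkxrn (sub x→r @6)
  cwdkxrn → cwdkxrx (sub n→x @7)
Edit distance = 3.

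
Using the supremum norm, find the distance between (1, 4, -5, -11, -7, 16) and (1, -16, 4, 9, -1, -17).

max(|x_i - y_i|) = max(|1 - 1|, |4 - (-16)|, |-5 - 4|, |-11 - 9|, |-7 - (-1)|, |16 - (-17)|) = max(0, 20, 9, 20, 6, 33) = 33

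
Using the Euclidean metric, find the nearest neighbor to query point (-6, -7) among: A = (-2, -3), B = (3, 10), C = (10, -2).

Distances: d(A) ≈ 5.6569, d(B) ≈ 19.2354, d(C) ≈ 16.7631. Nearest: A = (-2, -3) with distance 5.6569.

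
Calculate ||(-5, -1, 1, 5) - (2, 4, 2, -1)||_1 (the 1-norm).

Σ|x_i - y_i| = |-5 - 2| + |-1 - 4| + |1 - 2| + |5 - (-1)| = 7 + 5 + 1 + 6 = 19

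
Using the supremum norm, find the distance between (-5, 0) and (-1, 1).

max(|x_i - y_i|) = max(|-5 - (-1)|, |0 - 1|) = max(4, 1) = 4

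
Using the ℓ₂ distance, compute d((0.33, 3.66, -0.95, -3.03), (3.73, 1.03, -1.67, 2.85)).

(Σ|x_i - y_i|^2)^(1/2) = (|0.33 - 3.73|^2 + |3.66 - 1.03|^2 + |-0.95 - (-1.67)|^2 + |-3.03 - 2.85|^2)^(1/2)
= (3.4^2 + 2.63^2 + 0.72^2 + 5.88^2)^(1/2) = (11.56 + 6.9169 + 0.5184 + 34.5744)^(1/2) = (53.5697)^(1/2) ≈ 7.3191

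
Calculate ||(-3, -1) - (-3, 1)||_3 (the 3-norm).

(Σ|x_i - y_i|^3)^(1/3) = (|-3 - (-3)|^3 + |-1 - 1|^3)^(1/3)
= (0^3 + 2^3)^(1/3) = (0 + 8)^(1/3) = (8)^(1/3) = 2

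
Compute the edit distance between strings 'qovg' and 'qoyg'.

Let D[i][j] be the edit distance between the first i characters of 'qovg' and the first j characters of 'qoyg', with D[i][0] = i, D[0][j] = j, and D[i][j] = D[i-1][j-1] if the characters match, else 1 + min(D[i-1][j], D[i][j-1], D[i-1][j-1]). Filling the table (rows: prefixes of 'qovg', columns: prefixes of 'qoyg'):
     ε  q  o  y  g
  ε  0  1  2  3  4
  q  1  0  1  2  3
  o  2  1  0  1  2
  v  3  2  1  1  2
  g  4  3  2  2  1
The bottom-right entry gives D[4][4] = 1, so no sequence of fewer than 1 edit works. Backtracking through the table gives one optimal edit sequence (1 edit):
  qovg → qoyg (sub v→y @3)
Edit distance = 1.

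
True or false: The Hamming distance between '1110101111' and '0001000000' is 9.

Differing positions: 1, 2, 3, 4, 5, 7, 8, 9, 10. Hamming distance = 9, so the claim is true.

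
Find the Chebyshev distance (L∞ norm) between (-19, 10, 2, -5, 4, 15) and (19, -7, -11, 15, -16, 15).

max(|x_i - y_i|) = max(|-19 - 19|, |10 - (-7)|, |2 - (-11)|, |-5 - 15|, |4 - (-16)|, |15 - 15|) = max(38, 17, 13, 20, 20, 0) = 38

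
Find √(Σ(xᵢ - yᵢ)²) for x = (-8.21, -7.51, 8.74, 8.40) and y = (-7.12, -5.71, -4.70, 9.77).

√(Σ(x_i - y_i)²) = √((-8.21 - (-7.12))² + (-7.51 - (-5.71))² + (8.74 - (-4.7))² + (8.4 - 9.77)²)
= √((-1.09)² + (-1.8)² + 13.44² + (-1.37)²) = √(1.1881 + 3.24 + 180.6336 + 1.8769) = √186.9386 ≈ 13.6725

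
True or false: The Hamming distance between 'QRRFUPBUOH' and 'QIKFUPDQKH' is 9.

Differing positions: 2, 3, 7, 8, 9. Hamming distance = 5, so the claim that d_H = 9 is false.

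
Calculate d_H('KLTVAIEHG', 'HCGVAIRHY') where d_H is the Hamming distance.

Differing positions: 1, 2, 3, 7, 9. Hamming distance = 5.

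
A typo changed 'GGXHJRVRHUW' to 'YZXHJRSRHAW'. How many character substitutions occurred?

Differing positions: 1, 2, 7, 10. Hamming distance = 4.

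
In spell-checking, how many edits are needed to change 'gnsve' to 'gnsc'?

Let D[i][j] be the edit distance between the first i characters of 'gnsve' and the first j characters of 'gnsc', with D[i][0] = i, D[0][j] = j, and D[i][j] = D[i-1][j-1] if the characters match, else 1 + min(D[i-1][j], D[i][j-1], D[i-1][j-1]). Filling the table (rows: prefixes of 'gnsve', columns: prefixes of 'gnsc'):
     ε  g  n  s  c
  ε  0  1  2  3  4
  g  1  0  1  2  3
  n  2  1  0  1  2
  s  3  2  1  0  1
  v  4  3  2  1  1
  e  5  4  3  2  2
The bottom-right entry gives D[5][4] = 2, so no sequence of fewer than 2 edits works. Backtracking through the table gives one optimal edit sequence (2 edits):
  gnsve → gnse (del v @4)
  gnse → gnsc (sub e→c @4)
Edit distance = 2.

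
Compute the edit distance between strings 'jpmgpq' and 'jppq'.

Let D[i][j] be the edit distance between the first i characters of 'jpmgpq' and the first j characters of 'jppq', with D[i][0] = i, D[0][j] = j, and D[i][j] = D[i-1][j-1] if the characters match, else 1 + min(D[i-1][j], D[i][j-1], D[i-1][j-1]). Filling the table (rows: prefixes of 'jpmgpq', columns: prefixes of 'jppq'):
     ε  j  p  p  q
  ε  0  1  2  3  4
  j  1  0  1  2  3
  p  2  1  0  1  2
  m  3  2  1  1  2
  g  4  3  2  2  2
  p  5  4  3  2  3
  q  6  5  4  3  2
The bottom-right entry gives D[6][4] = 2, so no sequence of fewer than 2 edits works. Backtracking through the table gives one optimal edit sequence (2 edits):
  jpmgpq → jpgpq (del m @3)
  jpgpq → jppq (del g @3)
Edit distance = 2.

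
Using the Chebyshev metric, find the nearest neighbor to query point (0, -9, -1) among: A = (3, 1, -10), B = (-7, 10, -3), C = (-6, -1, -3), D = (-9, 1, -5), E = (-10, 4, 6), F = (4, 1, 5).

Distances: d(A) = 10, d(B) = 19, d(C) = 8, d(D) = 10, d(E) = 13, d(F) = 10. Nearest: C = (-6, -1, -3) with distance 8.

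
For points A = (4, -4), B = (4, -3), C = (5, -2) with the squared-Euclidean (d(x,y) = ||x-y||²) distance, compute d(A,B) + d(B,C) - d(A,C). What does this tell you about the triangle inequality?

d(A,B) = 0² + 1² = 1, d(B,C) = 1² + 1² = 2, d(A,C) = 1² + 2² = 5.
d(A,B) + d(B,C) - d(A,C) = 1 + 2 - 5 = 3 - 5 = -2. This is < 0, so the triangle inequality FAILS for these points (squared-Euclidean is not a metric).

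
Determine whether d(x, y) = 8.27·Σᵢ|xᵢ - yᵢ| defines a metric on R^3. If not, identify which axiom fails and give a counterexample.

Yes. The L1 (Manhattan) norm induces a metric on R^3, and multiplying a metric by a positive constant 8.27 > 0 preserves all four axioms: non-negativity (8.27·||x-y|| ≥ 0), identity (8.27·||x-y|| = 0 ⟺ ||x-y|| = 0 ⟺ x = y), symmetry (||x-y|| = ||y-x||), and the triangle inequality (8.27·||x-z|| ≤ 8.27·||x-y|| + 8.27·||y-z||). So d is a metric.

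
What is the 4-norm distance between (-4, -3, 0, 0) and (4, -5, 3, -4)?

(Σ|x_i - y_i|^4)^(1/4) = (|-4 - 4|^4 + |-3 - (-5)|^4 + |0 - 3|^4 + |0 - (-4)|^4)^(1/4)
= (8^4 + 2^4 + 3^4 + 4^4)^(1/4) = (4096 + 16 + 81 + 256)^(1/4) = (4449)^(1/4) ≈ 8.1671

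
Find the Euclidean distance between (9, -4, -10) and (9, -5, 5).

√(Σ(x_i - y_i)²) = √((9 - 9)² + (-4 - (-5))² + (-10 - 5)²)
= √(0² + 1² + (-15)²) = √(0 + 1 + 225) = √226 ≈ 15.0333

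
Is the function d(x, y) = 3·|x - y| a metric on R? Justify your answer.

Yes. Since |x - y| is a metric on R and 3 > 0, the positive scalar multiple 3·|x - y| is also a metric: scaling by a positive constant preserves non-negativity, identity (d=0 ⟺ |x-y|=0 ⟺ x=y), symmetry, and the triangle inequality.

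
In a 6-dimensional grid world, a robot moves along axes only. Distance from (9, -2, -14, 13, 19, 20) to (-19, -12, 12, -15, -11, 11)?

Σ|x_i - y_i| = |9 - (-19)| + |-2 - (-12)| + |-14 - 12| + |13 - (-15)| + |19 - (-11)| + |20 - 11| = 28 + 10 + 26 + 28 + 30 + 9 = 131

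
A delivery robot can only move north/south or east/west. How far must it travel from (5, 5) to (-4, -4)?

Σ|x_i - y_i| = |5 - (-4)| + |5 - (-4)| = 9 + 9 = 18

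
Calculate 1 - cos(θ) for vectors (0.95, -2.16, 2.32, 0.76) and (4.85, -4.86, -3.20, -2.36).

With u = (0.95, -2.16, 2.32, 0.76), v = (4.85, -4.86, -3.20, -2.36):
u·v = 0.95·4.85 + (-2.16)·(-4.86) + 2.32·(-3.2) + 0.76·(-2.36) = 4.6075 + 10.4976 + (-7.424) + (-1.7936) = 5.8875.
|u| = √(0.95² + (-2.16)² + 2.32² + 0.76²) = √(0.9025 + 4.6656 + 5.3824 + 0.5776) = √11.5281, |v| = √(4.85² + (-4.86)² + (-3.2)² + (-2.36)²) = √(23.5225 + 23.6196 + 10.24 + 5.5696) = √62.9517.
cos θ = (u·v)/(|u||v|) = 5.8875/(√11.5281·√62.9517) ≈ 0.2185
Cosine distance = 1 - cos θ ≈ 1 - 0.2185 = 0.7815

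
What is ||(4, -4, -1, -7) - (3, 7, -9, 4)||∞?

max(|x_i - y_i|) = max(|4 - 3|, |-4 - 7|, |-1 - (-9)|, |-7 - 4|) = max(1, 11, 8, 11) = 11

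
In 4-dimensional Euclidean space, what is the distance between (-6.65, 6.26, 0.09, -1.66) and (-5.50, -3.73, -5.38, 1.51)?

√(Σ(x_i - y_i)²) = √((-6.65 - (-5.5))² + (6.26 - (-3.73))² + (0.09 - (-5.38))² + (-1.66 - 1.51)²)
= √((-1.15)² + 9.99² + 5.47² + (-3.17)²) = √(1.3225 + 99.8001 + 29.9209 + 10.0489) = √141.0924 ≈ 11.8782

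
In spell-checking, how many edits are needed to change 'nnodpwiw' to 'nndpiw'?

Let D[i][j] be the edit distance between the first i characters of 'nnodpwiw' and the first j characters of 'nndpiw', with D[i][0] = i, D[0][j] = j, and D[i][j] = D[i-1][j-1] if the characters match, else 1 + min(D[i-1][j], D[i][j-1], D[i-1][j-1]). Filling the table (rows: prefixes of 'nnodpwiw', columns: prefixes of 'nndpiw'):
     ε  n  n  d  p  i  w
  ε  0  1  2  3  4  5  6
  n  1  0  1  2  3  4  5
  n  2  1  0  1  2  3  4
  o  3  2  1  1  2  3  4
  d  4  3  2  1  2  3  4
  p  5  4  3  2  1  2  3
  w  6  5  4  3  2  2  2
  i  7  6  5  4  3  2  3
  w  8  7  6  5  4  3  2
The bottom-right entry gives D[8][6] = 2, so no sequence of fewer than 2 edits works. Backtracking through the table gives one optimal edit sequence (2 edits):
  nnodpwiw → nndpwiw (del o @3)
  nndpwiw → nndpiw (del w @5)
Edit distance = 2.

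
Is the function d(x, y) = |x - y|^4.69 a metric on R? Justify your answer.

No. d(x,y) = |x-y|^4.69 fails the triangle inequality since p = 4.69 > 1. Counterexample: x = 0, y = 11, z = 20. d(x,z) = |0 - 20|^4.69 = 20^4.69 ≈ 1264243.3552, but d(x,y) + d(y,z) = 11^4.69 + 9^4.69 ≈ 76582.8798 + 29881.1542 = 106464.034. Since 1264243.3552 > 106464.034, the triangle inequality is violated.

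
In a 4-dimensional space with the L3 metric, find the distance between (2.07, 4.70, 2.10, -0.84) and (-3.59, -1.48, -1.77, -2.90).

(Σ|x_i - y_i|^3)^(1/3) = (|2.07 - (-3.59)|^3 + |4.7 - (-1.48)|^3 + |2.1 - (-1.77)|^3 + |-0.84 - (-2.9)|^3)^(1/3)
= (5.66^3 + 6.18^3 + 3.87^3 + 2.06^3)^(1/3) ≈ (181.3215 + 236.029 + 57.9606 + 8.7418)^(1/3) = (484.0529)^(1/3) ≈ 7.8517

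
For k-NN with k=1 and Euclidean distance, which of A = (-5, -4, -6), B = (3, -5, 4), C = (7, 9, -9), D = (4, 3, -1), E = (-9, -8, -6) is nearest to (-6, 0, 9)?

Distances: d(A) ≈ 15.5563, d(B) ≈ 11.4455, d(C) ≈ 23.9583, d(D) ≈ 14.4568, d(E) ≈ 17.2627. Nearest: B = (3, -5, 4) with distance 11.4455.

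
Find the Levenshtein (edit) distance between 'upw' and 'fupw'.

Let D[i][j] be the edit distance between the first i characters of 'upw' and the first j characters of 'fupw', with D[i][0] = i, D[0][j] = j, and D[i][j] = D[i-1][j-1] if the characters match, else 1 + min(D[i-1][j], D[i][j-1], D[i-1][j-1]). Filling the table (rows: prefixes of 'upw', columns: prefixes of 'fupw'):
     ε  f  u  p  w
  ε  0  1  2  3  4
  u  1  1  1  2  3
  p  2  2  2  1  2
  w  3  3  3  2  1
The bottom-right entry gives D[3][4] = 1, so no sequence of fewer than 1 edit works. Backtracking through the table gives one optimal edit sequence (1 edit):
  upw → fupw (ins f @1)
Edit distance = 1.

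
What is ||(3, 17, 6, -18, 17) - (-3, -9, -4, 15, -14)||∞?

max(|x_i - y_i|) = max(|3 - (-3)|, |17 - (-9)|, |6 - (-4)|, |-18 - 15|, |17 - (-14)|) = max(6, 26, 10, 33, 31) = 33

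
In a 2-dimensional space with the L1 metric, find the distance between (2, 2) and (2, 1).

Σ|x_i - y_i| = |2 - 2| + |2 - 1| = 0 + 1 = 1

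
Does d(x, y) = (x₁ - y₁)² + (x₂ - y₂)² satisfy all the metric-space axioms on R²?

No. The squared Euclidean distance fails the triangle inequality. Counterexample: x = (0, 0), y = (2, 3), z = (4, 6). d(x,z) = 4² + 6² = 52, but d(x,y) + d(y,z) = (2² + 3²) + (2² + 3²) = 13 + 13 = 26. Since 52 > 26, the triangle inequality is violated. (Note: √d, the ordinary Euclidean distance, IS a metric.)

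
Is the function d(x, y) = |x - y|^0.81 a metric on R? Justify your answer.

Yes. With 0 < p = 0.81 ≤ 1, d(x,y) = |x-y|^0.81 is a metric on R. Non-negativity and symmetry are immediate; |x-y|^0.81 = 0 ⟺ |x-y| = 0 ⟺ x = y. For the triangle inequality, the function t ↦ t^0.81 is subadditive on [0,∞) when p ≤ 1, so |x-z|^0.81 ≤ (|x-y| + |y-z|)^0.81 ≤ |x-y|^0.81 + |y-z|^0.81.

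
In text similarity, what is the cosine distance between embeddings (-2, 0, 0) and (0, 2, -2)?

With u = (-2, 0, 0), v = (0, 2, -2):
u·v = (-2)·0 + 0·2 + 0·(-2) = 0 + 0 + 0 = 0.
|u| = √((-2)² + 0² + 0²) = √4, |v| = √(0² + 2² + (-2)²) = √8, so |u||v| = √(4·8) = √32.
cos θ = (u·v)/(|u||v|) = 0/√32 = 0
Cosine distance = 1 - cos θ = 1 - 0 = 1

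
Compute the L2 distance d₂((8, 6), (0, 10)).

√(Σ(x_i - y_i)²) = √((8 - 0)² + (6 - 10)²)
= √(8² + (-4)²) = √(64 + 16) = √80 ≈ 8.9443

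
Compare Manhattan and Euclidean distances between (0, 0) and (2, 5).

L1 = |0 - 2| + |0 - 5| = 2 + 5 = 7
L2 = √(2² + 5²) = √29 ≈ 5.3852
L1 ≥ L2 always (equality iff movement is along one axis); L1 > L2 here.
Ratio L1/L2 = 7/√29 ≈ 1.2999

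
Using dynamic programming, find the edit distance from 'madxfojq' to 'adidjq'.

Let D[i][j] be the edit distance between the first i characters of 'madxfojq' and the first j characters of 'adidjq', with D[i][0] = i, D[0][j] = j, and D[i][j] = D[i-1][j-1] if the characters match, else 1 + min(D[i-1][j], D[i][j-1], D[i-1][j-1]). Filling the table (rows: prefixes of 'madxfojq', columns: prefixes of 'adidjq'):
     ε  a  d  i  d  j  q
  ε  0  1  2  3  4  5  6
  m  1  1  2  3  4  5  6
  a  2  1  2  3  4  5  6
  d  3  2  1  2  3  4  5
  x  4  3  2  2  3  4  5
  f  5  4  3  3  3  4  5
  o  6  5  4  4  4  4  5
  j  7  6  5  5  5  4  5
  q  8  7  6  6  6  5  4
The bottom-right entry gives D[8][6] = 4, so no sequence of fewer than 4 edits works. Backtracking through the table gives one optimal edit sequence (4 edits):
  madxfojq → adxfojq (del m @1)
  adxfojq → adfojq (del x @3)
  adfojq → adiojq (sub f→i @3)
  adiojq → adidjq (sub o→d @4)
Edit distance = 4.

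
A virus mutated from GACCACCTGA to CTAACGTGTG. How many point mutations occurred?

Differing positions: 1, 2, 3, 4, 5, 6, 7, 8, 9, 10. Hamming distance = 10.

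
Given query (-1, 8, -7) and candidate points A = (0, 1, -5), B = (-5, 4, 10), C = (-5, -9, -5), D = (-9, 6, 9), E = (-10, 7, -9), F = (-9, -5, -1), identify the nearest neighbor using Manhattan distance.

Distances: d(A) = 10, d(B) = 25, d(C) = 23, d(D) = 26, d(E) = 12, d(F) = 27. Nearest: A = (0, 1, -5) with distance 10.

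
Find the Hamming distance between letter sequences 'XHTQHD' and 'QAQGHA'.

Differing positions: 1, 2, 3, 4, 6. Hamming distance = 5.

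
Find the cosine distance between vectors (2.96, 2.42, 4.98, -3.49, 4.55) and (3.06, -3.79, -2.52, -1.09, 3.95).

With u = (2.96, 2.42, 4.98, -3.49, 4.55), v = (3.06, -3.79, -2.52, -1.09, 3.95):
u·v = 2.96·3.06 + 2.42·(-3.79) + 4.98·(-2.52) + (-3.49)·(-1.09) + 4.55·3.95 = 9.0576 + (-9.1718) + (-12.5496) + 3.8041 + 17.9725 = 9.1128.
|u| = √(2.96² + 2.42² + 4.98² + (-3.49)² + 4.55²) = √(8.7616 + 5.8564 + 24.8004 + 12.1801 + 20.7025) = √72.301, |v| = √(3.06² + (-3.79)² + (-2.52)² + (-1.09)² + 3.95²) = √(9.3636 + 14.3641 + 6.3504 + 1.1881 + 15.6025) = √46.8687.
cos θ = (u·v)/(|u||v|) = 9.1128/(√72.301·√46.8687) ≈ 0.1565
Cosine distance = 1 - cos θ ≈ 1 - 0.1565 = 0.8435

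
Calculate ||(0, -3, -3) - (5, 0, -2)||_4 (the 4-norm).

(Σ|x_i - y_i|^4)^(1/4) = (|0 - 5|^4 + |-3 - 0|^4 + |-3 - (-2)|^4)^(1/4)
= (5^4 + 3^4 + 1^4)^(1/4) = (625 + 81 + 1)^(1/4) = (707)^(1/4) ≈ 5.1565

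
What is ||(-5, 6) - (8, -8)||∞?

max(|x_i - y_i|) = max(|-5 - 8|, |6 - (-8)|) = max(13, 14) = 14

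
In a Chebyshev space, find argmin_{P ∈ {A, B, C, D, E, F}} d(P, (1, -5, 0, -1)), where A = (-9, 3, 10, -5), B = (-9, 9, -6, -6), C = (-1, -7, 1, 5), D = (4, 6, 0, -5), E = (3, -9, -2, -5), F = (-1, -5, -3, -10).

Distances: d(A) = 10, d(B) = 14, d(C) = 6, d(D) = 11, d(E) = 4, d(F) = 9. Nearest: E = (3, -9, -2, -5) with distance 4.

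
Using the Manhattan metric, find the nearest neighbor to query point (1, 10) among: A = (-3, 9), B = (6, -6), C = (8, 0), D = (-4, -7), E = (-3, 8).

Distances: d(A) = 5, d(B) = 21, d(C) = 17, d(D) = 22, d(E) = 6. Nearest: A = (-3, 9) with distance 5.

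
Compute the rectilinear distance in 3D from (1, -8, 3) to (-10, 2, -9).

Σ|x_i - y_i| = |1 - (-10)| + |-8 - 2| + |3 - (-9)| = 11 + 10 + 12 = 33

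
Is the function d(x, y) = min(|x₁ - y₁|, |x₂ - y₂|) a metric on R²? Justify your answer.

No. d fails identity of indiscernibles: take x = (4, 0) and y = (4, 4). Then d(x,y) = min(|4 - 4|, |0 - 4|) = min(0, 4) = 0, yet x ≠ y.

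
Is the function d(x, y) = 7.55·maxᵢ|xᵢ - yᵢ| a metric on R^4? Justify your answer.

Yes. The L∞ (Chebyshev) norm induces a metric on R^4, and multiplying a metric by a positive constant 7.55 > 0 preserves all four axioms: non-negativity (7.55·||x-y|| ≥ 0), identity (7.55·||x-y|| = 0 ⟺ ||x-y|| = 0 ⟺ x = y), symmetry (||x-y|| = ||y-x||), and the triangle inequality (7.55·||x-z|| ≤ 7.55·||x-y|| + 7.55·||y-z||). So d is a metric.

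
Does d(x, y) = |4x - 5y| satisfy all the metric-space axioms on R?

No. d fails symmetry: d(8, 1) = |4·8 - 5·1| = |27| = 27, but d(1, 8) = |4·1 - 5·8| = |-36| = 36. Since 27 ≠ 36, d(x,y) ≠ d(y,x) in general.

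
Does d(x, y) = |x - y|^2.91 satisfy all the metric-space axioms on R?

No. d(x,y) = |x-y|^2.91 fails the triangle inequality since p = 2.91 > 1. Counterexample: x = 4, y = 16, z = 21. d(x,z) = |4 - 21|^2.91 = 17^2.91 ≈ 3807.2059, but d(x,y) + d(y,z) = 12^2.91 + 5^2.91 ≈ 1381.7117 + 108.1441 = 1489.8558. Since 3807.2059 > 1489.8558, the triangle inequality is violated.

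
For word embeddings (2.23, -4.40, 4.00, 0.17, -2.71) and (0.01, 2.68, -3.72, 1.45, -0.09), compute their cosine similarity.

With u = (2.23, -4.40, 4.00, 0.17, -2.71), v = (0.01, 2.68, -3.72, 1.45, -0.09):
u·v = 2.23·0.01 + (-4.4)·2.68 + 4·(-3.72) + 0.17·1.45 + (-2.71)·(-0.09) = 0.0223 + (-11.792) + (-14.88) + 0.2465 + 0.2439 = -26.1593.
|u| = √(2.23² + (-4.4)² + 4² + 0.17² + (-2.71)²) = √(4.9729 + 19.36 + 16 + 0.0289 + 7.3441) = √47.7059, |v| = √(0.01² + 2.68² + (-3.72)² + 1.45² + (-0.09)²) = √(0.0001 + 7.1824 + 13.8384 + 2.1025 + 0.0081) = √23.1315.
cos θ = (u·v)/(|u||v|) = -26.1593/(√47.7059·√23.1315) ≈ -0.7875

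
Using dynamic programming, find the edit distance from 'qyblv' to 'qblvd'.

Let D[i][j] be the edit distance between the first i characters of 'qyblv' and the first j characters of 'qblvd', with D[i][0] = i, D[0][j] = j, and D[i][j] = D[i-1][j-1] if the characters match, else 1 + min(D[i-1][j], D[i][j-1], D[i-1][j-1]). Filling the table (rows: prefixes of 'qyblv', columns: prefixes of 'qblvd'):
     ε  q  b  l  v  d
  ε  0  1  2  3  4  5
  q  1  0  1  2  3  4
  y  2  1  1  2  3  4
  b  3  2  1  2  3  4
  l  4  3  2  1  2  3
  v  5  4  3  2  1  2
The bottom-right entry gives D[5][5] = 2, so no sequence of fewer than 2 edits works. Backtracking through the table gives one optimal edit sequence (2 edits):
  qyblv → qblv (del y @2)
  qblv → qblvd (ins d @5)
Edit distance = 2.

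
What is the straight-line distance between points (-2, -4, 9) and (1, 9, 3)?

√(Σ(x_i - y_i)²) = √((-2 - 1)² + (-4 - 9)² + (9 - 3)²)
= √((-3)² + (-13)² + 6²) = √(9 + 169 + 36) = √214 ≈ 14.6287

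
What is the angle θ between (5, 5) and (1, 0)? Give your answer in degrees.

With u = (5, 5), v = (1, 0):
u·v = 5·1 + 5·0 = 5 + 0 = 5.
|u| = √(5² + 5²) = √50, |v| = √(1² + 0²) = √1, so |u||v| = √(50·1) = √50.
cos θ = (u·v)/(|u||v|) = 5/√50 ≈ 0.707107
θ = arccos(0.707107) ≈ 45°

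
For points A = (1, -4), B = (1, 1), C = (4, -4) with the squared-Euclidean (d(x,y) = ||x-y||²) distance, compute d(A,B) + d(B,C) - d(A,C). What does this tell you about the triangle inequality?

d(A,B) = 0² + 5² = 25, d(B,C) = 3² + 5² = 34, d(A,C) = 3² + 0² = 9.
d(A,B) + d(B,C) - d(A,C) = 25 + 34 - 9 = 59 - 9 = 50. This is ≥ 0, so the triangle inequality holds for these points.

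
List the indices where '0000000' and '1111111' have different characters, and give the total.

Differing positions: 1, 2, 3, 4, 5, 6, 7. Hamming distance = 7.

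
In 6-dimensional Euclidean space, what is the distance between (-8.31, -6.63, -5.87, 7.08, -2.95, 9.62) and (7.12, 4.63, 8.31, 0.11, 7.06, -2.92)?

√(Σ(x_i - y_i)²) = √((-8.31 - 7.12)² + (-6.63 - 4.63)² + (-5.87 - 8.31)² + (7.08 - 0.11)² + (-2.95 - 7.06)² + (9.62 - (-2.92))²)
= √((-15.43)² + (-11.26)² + (-14.18)² + 6.97² + (-10.01)² + 12.54²) = √(238.0849 + 126.7876 + 201.0724 + 48.5809 + 100.2001 + 157.2516) = √871.9775 ≈ 29.5293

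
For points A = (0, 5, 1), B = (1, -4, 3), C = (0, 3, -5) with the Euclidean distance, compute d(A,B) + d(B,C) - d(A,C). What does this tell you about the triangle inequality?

d(A,B) = √(1² + 9² + 2²) = √86 ≈ 9.2736, d(B,C) = √(1² + 7² + 8²) = √114 ≈ 10.6771, d(A,C) = √(0² + 2² + 6²) = √40 ≈ 6.3246.
d(A,B) + d(B,C) - d(A,C) = 9.2736 + 10.6771 - 6.3246 = 19.9507 - 6.3246 = 13.6261 (to 4 decimal places). This is ≥ 0, so the triangle inequality holds for these points.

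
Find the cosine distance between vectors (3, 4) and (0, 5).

With u = (3, 4), v = (0, 5):
u·v = 3·0 + 4·5 = 0 + 20 = 20.
|u| = √(3² + 4²) = √25, |v| = √(0² + 5²) = √25, so |u||v| = √(25·25) = √625 = 25.
cos θ = (u·v)/(|u||v|) = 20/25 = 0.8
Cosine distance = 1 - cos θ = 1 - 0.8 = 0.2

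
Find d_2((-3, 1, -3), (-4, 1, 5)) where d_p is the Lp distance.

(Σ|x_i - y_i|^2)^(1/2) = (|-3 - (-4)|^2 + |1 - 1|^2 + |-3 - 5|^2)^(1/2)
= (1^2 + 0^2 + 8^2)^(1/2) = (1 + 0 + 64)^(1/2) = (65)^(1/2) ≈ 8.0623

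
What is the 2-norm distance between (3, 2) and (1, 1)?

(Σ|x_i - y_i|^2)^(1/2) = (|3 - 1|^2 + |2 - 1|^2)^(1/2)
= (2^2 + 1^2)^(1/2) = (4 + 1)^(1/2) = (5)^(1/2) ≈ 2.2361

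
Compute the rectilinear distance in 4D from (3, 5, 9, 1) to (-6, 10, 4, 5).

Σ|x_i - y_i| = |3 - (-6)| + |5 - 10| + |9 - 4| + |1 - 5| = 9 + 5 + 5 + 4 = 23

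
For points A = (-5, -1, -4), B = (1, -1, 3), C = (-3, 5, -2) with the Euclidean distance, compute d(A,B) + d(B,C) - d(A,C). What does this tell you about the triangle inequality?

d(A,B) = √(6² + 0² + 7²) = √85 ≈ 9.2195, d(B,C) = √(4² + 6² + 5²) = √77 ≈ 8.775, d(A,C) = √(2² + 6² + 2²) = √44 ≈ 6.6332.
d(A,B) + d(B,C) - d(A,C) = 9.2195 + 8.775 - 6.6332 = 17.9945 - 6.6332 = 11.3613 (to 4 decimal places). This is ≥ 0, so the triangle inequality holds for these points.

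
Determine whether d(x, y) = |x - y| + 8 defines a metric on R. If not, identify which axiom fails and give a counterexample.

No. d fails identity of indiscernibles (specifically d(x,x) = 0): d(8, 8) = |8 - 8| + 8 = 0 + 8 = 8 ≠ 0.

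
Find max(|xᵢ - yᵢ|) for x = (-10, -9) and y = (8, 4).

max(|x_i - y_i|) = max(|-10 - 8|, |-9 - 4|) = max(18, 13) = 18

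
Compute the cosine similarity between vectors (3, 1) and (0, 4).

With u = (3, 1), v = (0, 4):
u·v = 3·0 + 1·4 = 0 + 4 = 4.
|u| = √(3² + 1²) = √10, |v| = √(0² + 4²) = √16, so |u||v| = √(10·16) = √160.
cos θ = (u·v)/(|u||v|) = 4/√160 ≈ 0.3162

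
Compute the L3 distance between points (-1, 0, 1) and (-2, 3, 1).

(Σ|x_i - y_i|^3)^(1/3) = (|-1 - (-2)|^3 + |0 - 3|^3 + |1 - 1|^3)^(1/3)
= (1^3 + 3^3 + 0^3)^(1/3) = (1 + 27 + 0)^(1/3) = (28)^(1/3) ≈ 3.0366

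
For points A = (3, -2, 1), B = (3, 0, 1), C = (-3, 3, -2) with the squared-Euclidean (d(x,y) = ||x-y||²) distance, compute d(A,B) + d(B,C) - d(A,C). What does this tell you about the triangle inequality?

d(A,B) = 0² + 2² + 0² = 4, d(B,C) = 6² + 3² + 3² = 54, d(A,C) = 6² + 5² + 3² = 70.
d(A,B) + d(B,C) - d(A,C) = 4 + 54 - 70 = 58 - 70 = -12. This is < 0, so the triangle inequality FAILS for these points (squared-Euclidean is not a metric).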